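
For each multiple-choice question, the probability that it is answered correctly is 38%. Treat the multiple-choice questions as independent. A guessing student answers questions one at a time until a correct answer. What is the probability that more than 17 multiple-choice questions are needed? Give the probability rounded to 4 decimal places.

0.0003

Y = number of multiple-choice questions to the first success; geometric, p = 0.38.
P(Y > 17) = P(first 17 all fail) = (1−p)^17 = 0.000296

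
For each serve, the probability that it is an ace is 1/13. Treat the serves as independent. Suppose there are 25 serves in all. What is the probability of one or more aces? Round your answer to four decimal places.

0.8648

P(at least one) = 1 − P(none) = 1 − (1 − 0.076923)^25
= 1 − 0.135191 = 0.864809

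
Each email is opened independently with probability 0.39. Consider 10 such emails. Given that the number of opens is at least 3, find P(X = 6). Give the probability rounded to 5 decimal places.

X ~ Binomial(10, 0.39). Want P(X=6 | X≥3) = P(X=6) / P(X≥3).
P(X=6) = C(10,6)·0.39^6·0.61^4 = 0.1023119
P(X≥3) = 1 − 0.0071334 − 0.0456072 − 0.1312141 = 0.8160453
Ratio = 0.1023119 / 0.8160453 = 0.1253753

0.12538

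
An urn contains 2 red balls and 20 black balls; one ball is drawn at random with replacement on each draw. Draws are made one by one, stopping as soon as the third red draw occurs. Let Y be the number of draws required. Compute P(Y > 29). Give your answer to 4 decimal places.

0.5018

Needing more than 29 draws ⇔ fewer than 3 successes in the first 29. With X ~ Binomial(29, 0.090909), P(Y > 29) = P(X ≤ 2).
  k=0: C(29,0)·0.090909^0·0.909091^29 = 0.063039
  k=1: C(29,1)·0.090909^1·0.909091^28 = 0.182814
  k=2: C(29,2)·0.090909^2·0.909091^27 = 0.255940
P(X ≤ 2) = 0.501794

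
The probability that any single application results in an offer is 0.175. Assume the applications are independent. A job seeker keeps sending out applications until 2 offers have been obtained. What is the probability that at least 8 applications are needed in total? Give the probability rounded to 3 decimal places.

0.646

Needing more than 7 applications ⇔ fewer than 2 successes in the first 7. With X ~ Binomial(7, 0.175), P(Y > 7) = P(X ≤ 1).
  k=0: C(7,0)·0.175^0·0.825^7 = 0.26012
  k=1: C(7,1)·0.175^1·0.825^6 = 0.38624
P(X ≤ 1) = 0.64636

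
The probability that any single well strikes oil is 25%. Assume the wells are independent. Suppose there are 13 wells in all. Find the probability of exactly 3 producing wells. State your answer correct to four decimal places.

X ~ Binomial(n=13, p=0.25).
P(X=3) = C(13,3) · p^3 · (1−p)^10
= 286 · 0.015625 · 0.056314 = 0.251651

0.2517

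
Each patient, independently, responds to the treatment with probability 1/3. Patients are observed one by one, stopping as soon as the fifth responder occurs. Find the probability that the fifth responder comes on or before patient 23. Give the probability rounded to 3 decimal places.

0.924

Finishing within 23 patients ⇔ at least 5 successes in the first 23. With X ~ Binomial(23, 0.333333), P(Y ≤ 23) = 1 − P(X ≤ 4).
  k=0: C(23,0)·0.333333^0·0.666667^23 = 0.00009
  k=1: C(23,1)·0.333333^1·0.666667^22 = 0.00102
  k=2: C(23,2)·0.333333^2·0.666667^21 = 0.00564
  k=3: C(23,3)·0.333333^3·0.666667^20 = 0.01973
  k=4: C(23,4)·0.333333^4·0.666667^19 = 0.04931
1 − 0.07579 = 0.92421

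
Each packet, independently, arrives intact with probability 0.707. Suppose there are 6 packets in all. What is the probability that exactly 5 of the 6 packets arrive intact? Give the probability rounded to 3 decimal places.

0.311

X ~ Binomial(n=6, p=0.707).
P(X=5) = C(6,5) · p^5 · (1−p)^1
= 6 · 0.17664 · 0.293 = 0.31054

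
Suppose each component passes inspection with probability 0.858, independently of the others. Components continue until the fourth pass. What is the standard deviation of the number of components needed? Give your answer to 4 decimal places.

0.8784

Y = total components until the fourth success; negative binomial with r=4, p=0.858.
SD(Y) = √[r(1−p)/p²] = √(0.771567) = 0.878389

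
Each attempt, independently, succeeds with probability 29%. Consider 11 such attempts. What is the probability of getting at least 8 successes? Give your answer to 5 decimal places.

0.00339

X ~ Binomial(11, 0.29); P(X ≥ 8) = Σ C(11,k) p^k (1−p)^(11−k) over k:
  k=8: C(11,8)·0.29^8·0.71^3 = 0.0029542
  k=9: C(11,9)·0.29^9·0.71^2 = 0.0004022
  k=10: C(11,10)·0.29^10·0.71^1 = 0.0000329
  k=11: C(11,11)·0.29^11·0.71^0 = 0.0000012
Total = 0.0033905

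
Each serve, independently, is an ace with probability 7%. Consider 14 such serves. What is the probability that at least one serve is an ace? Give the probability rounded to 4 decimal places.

P(at least one) = 1 − P(none) = 1 − (1 − 0.07)^14
= 1 − 0.362044 = 0.637956

0.6380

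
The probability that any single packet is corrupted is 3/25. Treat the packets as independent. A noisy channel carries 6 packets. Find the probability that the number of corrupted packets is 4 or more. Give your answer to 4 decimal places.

0.0025

X ~ Binomial(6, 0.12); P(X ≥ 4) = Σ C(6,k) p^k (1−p)^(6−k) over k:
  k=4: C(6,4)·0.12^4·0.88^2 = 0.002409
  k=5: C(6,5)·0.12^5·0.88^1 = 0.000131
  k=6: C(6,6)·0.12^6·0.88^0 = 0.000003
Total = 0.002543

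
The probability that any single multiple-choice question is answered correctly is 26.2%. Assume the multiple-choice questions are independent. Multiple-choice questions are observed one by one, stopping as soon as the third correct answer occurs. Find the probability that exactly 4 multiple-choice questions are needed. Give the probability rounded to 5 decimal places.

0.03982

Y = trial on which the third success occurs; negative binomial, r=3, p=0.262.
P(Y=4) = C(3,2) · p^3 · (1−p)^1
= 3 · 0.017985 · 0.738 = 0.0398182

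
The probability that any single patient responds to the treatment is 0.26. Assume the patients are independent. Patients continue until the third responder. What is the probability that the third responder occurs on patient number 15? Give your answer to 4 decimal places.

0.0431

Y = trial on which the third success occurs; negative binomial, r=3, p=0.26.
P(Y=15) = C(14,2) · p^3 · (1−p)^12
= 91 · 0.017576 · 0.026964 = 0.043126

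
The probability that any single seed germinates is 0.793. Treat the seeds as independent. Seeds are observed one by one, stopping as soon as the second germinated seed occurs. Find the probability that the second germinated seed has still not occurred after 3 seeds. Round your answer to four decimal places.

Needing more than 3 seeds ⇔ fewer than 2 successes in the first 3. With X ~ Binomial(3, 0.793), P(Y > 3) = P(X ≤ 1).
  k=0: C(3,0)·0.793^0·0.207^3 = 0.008870
  k=1: C(3,1)·0.793^1·0.207^2 = 0.101938
P(X ≤ 1) = 0.110808

0.1108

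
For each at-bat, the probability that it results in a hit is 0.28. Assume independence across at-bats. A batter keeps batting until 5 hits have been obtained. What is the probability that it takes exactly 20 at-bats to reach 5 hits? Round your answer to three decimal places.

0.048

Y = trial on which the fifth success occurs; negative binomial, r=5, p=0.28.
P(Y=20) = C(19,4) · p^5 · (1−p)^15
= 3876 · 0.001721 · 0.0072442 = 0.04832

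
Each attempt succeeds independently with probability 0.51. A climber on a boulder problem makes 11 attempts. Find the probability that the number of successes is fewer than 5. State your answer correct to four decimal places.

X ~ Binomial(11, 0.51); P(X ≤ 4) = Σ C(11,k) p^k (1−p)^(11−k) over k:
  k=0: C(11,0)·0.51^0·0.49^11 = 0.000391
  k=1: C(11,1)·0.51^1·0.49^10 = 0.004476
  k=2: C(11,2)·0.51^2·0.49^9 = 0.023295
  k=3: C(11,3)·0.51^3·0.49^8 = 0.072738
  k=4: C(11,4)·0.51^4·0.49^7 = 0.151414
Total = 0.252315

0.2523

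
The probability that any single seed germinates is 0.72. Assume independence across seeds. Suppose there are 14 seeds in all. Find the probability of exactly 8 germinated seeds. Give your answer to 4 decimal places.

0.1045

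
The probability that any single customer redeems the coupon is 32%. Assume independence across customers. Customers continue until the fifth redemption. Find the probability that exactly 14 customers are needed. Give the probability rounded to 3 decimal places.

Y = trial on which the fifth success occurs; negative binomial, r=5, p=0.32.
P(Y=14) = C(13,4) · p^5 · (1−p)^9
= 715 · 0.0033554 · 0.031087 = 0.07458

0.075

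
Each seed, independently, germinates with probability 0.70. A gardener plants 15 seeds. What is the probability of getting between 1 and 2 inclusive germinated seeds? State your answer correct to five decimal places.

0.00001

X ~ Binomial(15, 0.70); P(1 ≤ X ≤ 2) = Σ C(15,k) p^k (1−p)^(15−k) over k:
  k=1: C(15,1)·0.70^1·0.30^14 = 0.0000005
  k=2: C(15,2)·0.70^2·0.30^13 = 0.0000082
Total = 0.0000087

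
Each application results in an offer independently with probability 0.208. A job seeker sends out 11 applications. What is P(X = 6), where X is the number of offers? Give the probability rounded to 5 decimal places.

X ~ Binomial(n=11, p=0.208).
P(X=6) = C(11,6) · p^6 · (1−p)^5
= 462 · 8.098e-05 · 0.31162 = 0.0116586

0.01166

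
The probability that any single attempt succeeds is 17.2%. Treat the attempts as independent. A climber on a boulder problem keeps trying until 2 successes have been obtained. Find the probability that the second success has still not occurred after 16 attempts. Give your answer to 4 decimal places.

Needing more than 16 attempts ⇔ fewer than 2 successes in the first 16. With X ~ Binomial(16, 0.172), P(Y > 16) = P(X ≤ 1).
  k=0: C(16,0)·0.172^0·0.828^16 = 0.048807
  k=1: C(16,1)·0.172^1·0.828^15 = 0.162220
P(X ≤ 1) = 0.211027

0.2110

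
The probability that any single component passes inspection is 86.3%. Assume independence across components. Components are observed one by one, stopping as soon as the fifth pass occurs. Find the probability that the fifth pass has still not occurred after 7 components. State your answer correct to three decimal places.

Needing more than 7 components ⇔ fewer than 5 successes in the first 7. With X ~ Binomial(7, 0.863), P(Y > 7) = P(X ≤ 4).
  k=0: C(7,0)·0.863^0·0.137^7 = 0.00000
  k=1: C(7,1)·0.863^1·0.137^6 = 0.00004
  k=2: C(7,2)·0.863^2·0.137^5 = 0.00075
  k=3: C(7,3)·0.863^3·0.137^4 = 0.00792
  k=4: C(7,4)·0.863^4·0.137^3 = 0.04992
P(X ≤ 4) = 0.05864

0.059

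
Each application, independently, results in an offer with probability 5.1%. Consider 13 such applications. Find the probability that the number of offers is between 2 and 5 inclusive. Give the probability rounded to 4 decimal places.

0.1399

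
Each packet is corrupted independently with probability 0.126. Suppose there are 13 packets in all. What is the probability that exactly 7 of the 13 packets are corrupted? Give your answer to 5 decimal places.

X ~ Binomial(n=13, p=0.126).
P(X=7) = C(13,7) · p^7 · (1−p)^6
= 1716 · 5.0419e-07 · 0.44573 = 0.0003856

0.00039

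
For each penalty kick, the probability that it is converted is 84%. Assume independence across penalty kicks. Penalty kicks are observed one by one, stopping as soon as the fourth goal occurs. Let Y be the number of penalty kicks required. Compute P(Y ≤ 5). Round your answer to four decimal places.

Finishing within 5 penalty kicks ⇔ at least 4 successes in the first 5. With X ~ Binomial(5, 0.84), P(Y ≤ 5) = 1 − P(X ≤ 3).
  k=0: C(5,0)·0.84^0·0.16^5 = 0.000105
  k=1: C(5,1)·0.84^1·0.16^4 = 0.002753
  k=2: C(5,2)·0.84^2·0.16^3 = 0.028901
  k=3: C(5,3)·0.84^3·0.16^2 = 0.151732
1 − 0.183491 = 0.816509

0.8165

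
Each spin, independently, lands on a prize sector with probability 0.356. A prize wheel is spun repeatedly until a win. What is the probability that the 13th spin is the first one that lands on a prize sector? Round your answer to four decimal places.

Geometric (trials to first success), p = 0.356.
P(Y = 13) = (1−p)^12 · p = 0.005089 · 0.356 = 0.001812

0.0018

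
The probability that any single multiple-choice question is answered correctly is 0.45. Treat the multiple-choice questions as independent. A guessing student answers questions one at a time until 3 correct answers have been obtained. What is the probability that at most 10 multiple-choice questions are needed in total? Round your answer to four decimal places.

0.9004

Finishing within 10 multiple-choice questions ⇔ at least 3 successes in the first 10. With X ~ Binomial(10, 0.45), P(Y ≤ 10) = 1 − P(X ≤ 2).
  k=0: C(10,0)·0.45^0·0.55^10 = 0.002533
  k=1: C(10,1)·0.45^1·0.55^9 = 0.020724
  k=2: C(10,2)·0.45^2·0.55^8 = 0.076303
1 − 0.099560 = 0.900440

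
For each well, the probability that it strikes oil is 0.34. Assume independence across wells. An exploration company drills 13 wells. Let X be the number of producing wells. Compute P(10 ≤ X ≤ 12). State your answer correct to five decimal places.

0.00196

X ~ Binomial(13, 0.34); P(10 ≤ X ≤ 12) = Σ C(13,k) p^k (1−p)^(13−k) over k:
  k=10: C(13,10)·0.34^10·0.66^3 = 0.0016974
  k=11: C(13,11)·0.34^11·0.66^2 = 0.0002385
  k=12: C(13,12)·0.34^12·0.66^1 = 0.0000205
Total = 0.0019564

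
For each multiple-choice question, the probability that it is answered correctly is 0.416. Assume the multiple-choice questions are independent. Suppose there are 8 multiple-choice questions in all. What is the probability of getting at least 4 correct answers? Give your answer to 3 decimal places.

0.443

X ~ Binomial(8, 0.416); P(X ≥ 4) = Σ C(8,k) p^k (1−p)^(8−k) over k:
  k=4: C(8,4)·0.416^4·0.584^4 = 0.24385
  k=5: C(8,5)·0.416^5·0.584^3 = 0.13896
  k=6: C(8,6)·0.416^6·0.584^2 = 0.04949
  k=7: C(8,7)·0.416^7·0.584^1 = 0.01007
  k=8: C(8,8)·0.416^8·0.584^0 = 0.00090
Total = 0.44327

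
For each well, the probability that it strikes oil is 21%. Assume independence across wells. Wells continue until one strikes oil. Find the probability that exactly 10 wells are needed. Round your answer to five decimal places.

0.02517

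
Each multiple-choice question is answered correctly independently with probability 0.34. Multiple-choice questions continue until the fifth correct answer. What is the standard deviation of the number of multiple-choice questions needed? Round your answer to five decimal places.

5.34291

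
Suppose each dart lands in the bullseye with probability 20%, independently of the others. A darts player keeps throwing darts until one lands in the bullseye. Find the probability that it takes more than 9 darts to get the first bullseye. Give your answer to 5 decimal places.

0.13422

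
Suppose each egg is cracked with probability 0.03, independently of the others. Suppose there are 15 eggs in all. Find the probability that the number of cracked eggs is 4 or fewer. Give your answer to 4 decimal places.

X ~ Binomial(15, 0.03); P(X ≤ 4) = Σ C(15,k) p^k (1−p)^(15−k) over k:
  k=0: C(15,0)·0.03^0·0.97^15 = 0.633251
  k=1: C(15,1)·0.03^1·0.97^14 = 0.293776
  k=2: C(15,2)·0.03^2·0.97^13 = 0.063601
  k=3: C(15,3)·0.03^3·0.97^12 = 0.008524
  k=4: C(15,4)·0.03^4·0.97^11 = 0.000791
Total = 0.999943

0.9999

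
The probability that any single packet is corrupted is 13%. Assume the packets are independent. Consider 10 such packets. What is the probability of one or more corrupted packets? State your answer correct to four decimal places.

0.7516

P(at least one) = 1 − P(none) = 1 − (1 − 0.13)^10
= 1 − 0.248423 = 0.751577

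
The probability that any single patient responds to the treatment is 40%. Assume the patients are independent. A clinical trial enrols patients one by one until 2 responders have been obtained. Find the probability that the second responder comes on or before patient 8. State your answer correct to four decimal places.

Finishing within 8 patients ⇔ at least 2 successes in the first 8. With X ~ Binomial(8, 0.40), P(Y ≤ 8) = 1 − P(X ≤ 1).
  k=0: C(8,0)·0.40^0·0.60^8 = 0.016796
  k=1: C(8,1)·0.40^1·0.60^7 = 0.089580
1 − 0.106376 = 0.893624

0.8936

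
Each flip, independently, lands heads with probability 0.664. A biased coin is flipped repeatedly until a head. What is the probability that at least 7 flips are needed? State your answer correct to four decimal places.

0.0014

Y = number of flips to the first success; geometric, p = 0.664.
P(Y > 6) = P(first 6 all fail) = (1−p)^6 = 0.001439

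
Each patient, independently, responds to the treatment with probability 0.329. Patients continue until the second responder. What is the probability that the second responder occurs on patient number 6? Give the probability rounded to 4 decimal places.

Y = trial on which the second success occurs; negative binomial, r=2, p=0.329.
P(Y=6) = C(5,1) · p^2 · (1−p)^4
= 5 · 0.10824 · 0.20272 = 0.109711

0.1097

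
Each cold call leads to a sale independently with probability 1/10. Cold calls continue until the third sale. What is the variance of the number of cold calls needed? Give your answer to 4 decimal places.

270.0000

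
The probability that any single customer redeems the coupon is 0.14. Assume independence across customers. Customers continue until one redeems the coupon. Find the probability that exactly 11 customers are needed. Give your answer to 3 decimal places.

Geometric (trials to first success), p = 0.14.
P(Y = 11) = (1−p)^10 · p = 0.2213 · 0.14 = 0.03098

0.031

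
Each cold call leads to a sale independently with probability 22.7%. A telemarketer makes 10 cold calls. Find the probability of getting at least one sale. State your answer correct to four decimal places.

0.9238

P(at least one) = 1 − P(none) = 1 − (1 − 0.227)^10
= 1 − 0.076172 = 0.923828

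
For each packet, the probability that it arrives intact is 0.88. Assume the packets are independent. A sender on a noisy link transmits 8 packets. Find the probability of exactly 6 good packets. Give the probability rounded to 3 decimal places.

0.187

X ~ Binomial(n=8, p=0.88).
P(X=6) = C(8,6) · p^6 · (1−p)^2
= 28 · 0.4644 · 0.0144 = 0.18725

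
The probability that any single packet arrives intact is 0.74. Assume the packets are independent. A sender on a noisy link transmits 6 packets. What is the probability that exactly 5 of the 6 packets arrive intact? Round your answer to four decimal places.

X ~ Binomial(n=6, p=0.74).
P(X=5) = C(6,5) · p^5 · (1−p)^1
= 6 · 0.2219 · 0.26 = 0.346165

0.3462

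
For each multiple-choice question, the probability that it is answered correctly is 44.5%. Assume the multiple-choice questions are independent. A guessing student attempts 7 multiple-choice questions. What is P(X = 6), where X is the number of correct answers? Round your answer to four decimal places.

X ~ Binomial(n=7, p=0.445).
P(X=6) = C(7,6) · p^6 · (1−p)^1
= 7 · 0.0077653 · 0.555 = 0.030168

0.0302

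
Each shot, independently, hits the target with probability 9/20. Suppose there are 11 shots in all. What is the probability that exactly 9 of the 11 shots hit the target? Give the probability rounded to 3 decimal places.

0.013

X ~ Binomial(n=11, p=0.45).
P(X=9) = C(11,9) · p^9 · (1−p)^2
= 55 · 0.00075668 · 0.3025 = 0.01259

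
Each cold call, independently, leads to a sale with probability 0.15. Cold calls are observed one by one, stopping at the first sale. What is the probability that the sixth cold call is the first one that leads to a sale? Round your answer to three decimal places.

0.067

Geometric (trials to first success), p = 0.15.
P(Y = 6) = (1−p)^5 · p = 0.44371 · 0.15 = 0.06656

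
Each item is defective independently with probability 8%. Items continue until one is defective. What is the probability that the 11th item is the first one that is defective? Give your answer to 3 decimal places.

Geometric (trials to first success), p = 0.08.
P(Y = 11) = (1−p)^10 · p = 0.43439 · 0.08 = 0.03475

0.035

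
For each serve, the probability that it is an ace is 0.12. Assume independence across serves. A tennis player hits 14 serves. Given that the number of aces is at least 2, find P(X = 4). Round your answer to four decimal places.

0.1124

X ~ Binomial(14, 0.12). Want P(X=4 | X≥2) = P(X=4) / P(X≥2).
P(X=4) = C(14,4)·0.12^4·0.88^10 = 0.057808
P(X≥2) = 1 − 0.167016 − 0.318848 = 0.514136
Ratio = 0.057808 / 0.514136 = 0.112437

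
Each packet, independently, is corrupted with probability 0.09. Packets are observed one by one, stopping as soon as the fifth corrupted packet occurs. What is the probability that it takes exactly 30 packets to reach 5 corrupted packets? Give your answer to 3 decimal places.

0.013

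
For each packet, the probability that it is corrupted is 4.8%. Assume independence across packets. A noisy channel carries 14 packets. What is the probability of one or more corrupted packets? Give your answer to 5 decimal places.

0.49775

P(at least one) = 1 − P(none) = 1 − (1 − 0.048)^14
= 1 − 0.5022469 = 0.4977531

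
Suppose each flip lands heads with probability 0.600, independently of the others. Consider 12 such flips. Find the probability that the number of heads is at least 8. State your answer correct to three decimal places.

0.438

X ~ Binomial(12, 0.60); P(X ≥ 8) = Σ C(12,k) p^k (1−p)^(12−k) over k:
  k=8: C(12,8)·0.60^8·0.40^4 = 0.21284
  k=9: C(12,9)·0.60^9·0.40^3 = 0.14189
  k=10: C(12,10)·0.60^10·0.40^2 = 0.06385
  k=11: C(12,11)·0.60^11·0.40^1 = 0.01741
  k=12: C(12,12)·0.60^12·0.40^0 = 0.00218
Total = 0.43818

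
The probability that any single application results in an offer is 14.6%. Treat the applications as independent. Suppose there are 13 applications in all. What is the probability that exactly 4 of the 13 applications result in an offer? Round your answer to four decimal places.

0.0785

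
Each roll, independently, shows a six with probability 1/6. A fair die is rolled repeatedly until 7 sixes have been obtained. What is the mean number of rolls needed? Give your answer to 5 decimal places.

42.00000

Y = total rolls until the seventh success; negative binomial with r=7, p=0.166667.
E[Y] = r / p = 7 / 0.166667 = 42.0000000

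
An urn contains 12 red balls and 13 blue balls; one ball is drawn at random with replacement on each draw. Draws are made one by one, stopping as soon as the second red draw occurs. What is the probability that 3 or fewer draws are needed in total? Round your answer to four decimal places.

Finishing within 3 draws ⇔ at least 2 successes in the first 3. With X ~ Binomial(3, 0.48), P(Y ≤ 3) = 1 − P(X ≤ 1).
  k=0: C(3,0)·0.48^0·0.52^3 = 0.140608
  k=1: C(3,1)·0.48^1·0.52^2 = 0.389376
1 − 0.529984 = 0.470016

0.4700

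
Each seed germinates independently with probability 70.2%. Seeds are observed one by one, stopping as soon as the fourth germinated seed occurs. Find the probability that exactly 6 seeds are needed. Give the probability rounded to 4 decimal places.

0.2157

Y = trial on which the fourth success occurs; negative binomial, r=4, p=0.702.
P(Y=6) = C(5,3) · p^4 · (1−p)^2
= 10 · 0.24286 · 0.088804 = 0.215666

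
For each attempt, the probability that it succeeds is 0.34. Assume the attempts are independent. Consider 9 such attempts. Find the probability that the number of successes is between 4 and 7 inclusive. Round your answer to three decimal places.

X ~ Binomial(9, 0.34); P(4 ≤ X ≤ 7) = Σ C(9,k) p^k (1−p)^(9−k) over k:
  k=4: C(9,4)·0.34^4·0.66^5 = 0.21087
  k=5: C(9,5)·0.34^5·0.66^4 = 0.10863
  k=6: C(9,6)·0.34^6·0.66^3 = 0.03731
  k=7: C(9,7)·0.34^7·0.66^2 = 0.00824
Total = 0.36504

0.365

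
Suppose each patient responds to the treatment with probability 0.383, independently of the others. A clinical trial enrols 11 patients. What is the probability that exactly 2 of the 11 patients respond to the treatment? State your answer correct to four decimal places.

X ~ Binomial(n=11, p=0.383).
P(X=2) = C(11,2) · p^2 · (1−p)^9
= 55 · 0.14669 · 0.012959 = 0.104551

0.1046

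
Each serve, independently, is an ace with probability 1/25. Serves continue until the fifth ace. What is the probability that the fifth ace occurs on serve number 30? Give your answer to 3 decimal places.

0.001

Y = trial on which the fifth success occurs; negative binomial, r=5, p=0.04.
P(Y=30) = C(29,4) · p^5 · (1−p)^25
= 23751 · 1.024e-07 · 0.3604 = 0.00088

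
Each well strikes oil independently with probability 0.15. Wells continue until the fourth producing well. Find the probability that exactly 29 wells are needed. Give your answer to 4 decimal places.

Y = trial on which the fourth success occurs; negative binomial, r=4, p=0.15.
P(Y=29) = C(28,3) · p^4 · (1−p)^25
= 3276 · 0.00050625 · 0.017198 = 0.028522

0.0285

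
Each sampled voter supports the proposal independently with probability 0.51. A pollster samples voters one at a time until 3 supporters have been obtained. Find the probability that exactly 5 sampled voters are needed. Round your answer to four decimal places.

0.1911

Y = trial on which the third success occurs; negative binomial, r=3, p=0.51.
P(Y=5) = C(4,2) · p^3 · (1−p)^2
= 6 · 0.13265 · 0.2401 = 0.191097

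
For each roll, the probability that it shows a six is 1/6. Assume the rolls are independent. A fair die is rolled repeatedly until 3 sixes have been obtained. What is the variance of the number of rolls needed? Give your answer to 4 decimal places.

90.0000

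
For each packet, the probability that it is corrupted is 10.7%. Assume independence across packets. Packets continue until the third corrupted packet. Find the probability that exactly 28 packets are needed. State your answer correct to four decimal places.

0.0254

Y = trial on which the third success occurs; negative binomial, r=3, p=0.107.
P(Y=28) = C(27,2) · p^3 · (1−p)^25
= 351 · 0.001225 · 0.059059 = 0.025395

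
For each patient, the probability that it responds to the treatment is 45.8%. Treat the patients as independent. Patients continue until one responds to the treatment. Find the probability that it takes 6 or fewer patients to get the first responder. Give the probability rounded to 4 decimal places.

0.9746

Y = number of patients to the first success; geometric, p = 0.458.
P(Y ≤ 6) = 1 − (1−p)^6 = 1 − 0.025351 = 0.974649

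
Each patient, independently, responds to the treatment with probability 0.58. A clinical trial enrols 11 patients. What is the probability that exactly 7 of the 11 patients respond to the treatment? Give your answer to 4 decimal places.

X ~ Binomial(n=11, p=0.58).
P(X=7) = C(11,7) · p^7 · (1−p)^4
= 330 · 0.02208 · 0.031117 = 0.226729

0.2267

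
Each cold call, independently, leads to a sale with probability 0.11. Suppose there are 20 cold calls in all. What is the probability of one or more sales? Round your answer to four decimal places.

0.9028

P(at least one) = 1 − P(none) = 1 − (1 − 0.11)^20
= 1 − 0.097230 = 0.902770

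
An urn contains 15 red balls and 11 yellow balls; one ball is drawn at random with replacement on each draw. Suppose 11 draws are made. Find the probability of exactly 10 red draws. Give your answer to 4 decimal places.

0.0190

X ~ Binomial(n=11, p=0.576923).
P(X=10) = C(11,10) · p^10 · (1−p)^1
= 11 · 0.0040849 · 0.42308 = 0.019010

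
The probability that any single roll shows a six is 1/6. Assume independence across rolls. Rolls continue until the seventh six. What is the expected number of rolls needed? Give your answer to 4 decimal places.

42.0000

Y = total rolls until the seventh success; negative binomial with r=7, p=0.166667.
E[Y] = r / p = 7 / 0.166667 = 42.000000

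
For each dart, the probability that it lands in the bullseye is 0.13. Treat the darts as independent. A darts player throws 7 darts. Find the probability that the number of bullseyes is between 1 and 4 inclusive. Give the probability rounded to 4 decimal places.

X ~ Binomial(7, 0.13); P(1 ≤ X ≤ 4) = Σ C(7,k) p^k (1−p)^(7−k) over k:
  k=1: C(7,1)·0.13^1·0.87^6 = 0.394600
  k=2: C(7,2)·0.13^2·0.87^5 = 0.176890
  k=3: C(7,3)·0.13^3·0.87^4 = 0.044053
  k=4: C(7,4)·0.13^4·0.87^3 = 0.006583
Total = 0.622125

0.6221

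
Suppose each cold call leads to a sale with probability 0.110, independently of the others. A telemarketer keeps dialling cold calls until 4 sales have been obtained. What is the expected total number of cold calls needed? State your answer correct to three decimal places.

36.364

Y = total cold calls until the fourth success; negative binomial with r=4, p=0.11.
E[Y] = r / p = 4 / 0.11 = 36.36364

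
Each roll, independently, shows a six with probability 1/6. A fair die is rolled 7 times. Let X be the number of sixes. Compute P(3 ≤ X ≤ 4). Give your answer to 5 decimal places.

X ~ Binomial(7, 0.166667); P(3 ≤ X ≤ 4) = Σ C(7,k) p^k (1−p)^(7−k) over k:
  k=3: C(7,3)·0.166667^3·0.833333^4 = 0.0781429
  k=4: C(7,4)·0.166667^4·0.833333^3 = 0.0156286
Total = 0.0937714

0.09377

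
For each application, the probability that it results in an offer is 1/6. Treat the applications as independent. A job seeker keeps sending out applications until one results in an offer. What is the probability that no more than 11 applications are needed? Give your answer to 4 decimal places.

0.8654

Y = number of applications to the first success; geometric, p = 0.166667.
P(Y ≤ 11) = 1 − (1−p)^11 = 1 − 0.134588 = 0.865412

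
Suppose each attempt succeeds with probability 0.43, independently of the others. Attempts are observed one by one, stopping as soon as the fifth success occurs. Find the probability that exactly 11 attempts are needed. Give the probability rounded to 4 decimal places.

Y = trial on which the fifth success occurs; negative binomial, r=5, p=0.43.
P(Y=11) = C(10,4) · p^5 · (1−p)^6
= 210 · 0.014701 · 0.034296 = 0.105879

0.1059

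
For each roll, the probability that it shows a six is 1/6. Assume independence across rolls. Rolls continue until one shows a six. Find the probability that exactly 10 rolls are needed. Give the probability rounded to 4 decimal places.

Geometric (trials to first success), p = 0.166667.
P(Y = 10) = (1−p)^9 · p = 0.19381 · 0.166667 = 0.032301

0.0323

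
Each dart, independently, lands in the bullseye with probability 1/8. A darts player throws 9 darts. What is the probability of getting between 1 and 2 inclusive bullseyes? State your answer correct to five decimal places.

0.60745

X ~ Binomial(9, 0.125); P(1 ≤ X ≤ 2) = Σ C(9,k) p^k (1−p)^(9−k) over k:
  k=1: C(9,1)·0.125^1·0.875^8 = 0.3865600
  k=2: C(9,2)·0.125^2·0.875^7 = 0.2208914
Total = 0.6074515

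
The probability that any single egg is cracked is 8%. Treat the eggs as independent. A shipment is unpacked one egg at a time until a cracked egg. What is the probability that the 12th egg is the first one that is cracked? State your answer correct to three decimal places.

0.032

Geometric (trials to first success), p = 0.08.
P(Y = 12) = (1−p)^11 · p = 0.39964 · 0.08 = 0.03197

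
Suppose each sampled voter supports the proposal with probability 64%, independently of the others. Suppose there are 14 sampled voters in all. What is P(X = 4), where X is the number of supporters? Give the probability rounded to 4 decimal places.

0.0061

X ~ Binomial(n=14, p=0.64).
P(X=4) = C(14,4) · p^4 · (1−p)^10
= 1001 · 0.16777 · 3.6562e-05 = 0.006140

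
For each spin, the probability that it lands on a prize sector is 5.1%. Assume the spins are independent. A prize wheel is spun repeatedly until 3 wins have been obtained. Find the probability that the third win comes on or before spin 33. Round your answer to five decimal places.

Finishing within 33 spins ⇔ at least 3 successes in the first 33. With X ~ Binomial(33, 0.051), P(Y ≤ 33) = 1 − P(X ≤ 2).
  k=0: C(33,0)·0.051^0·0.949^33 = 0.1777399
  k=1: C(33,1)·0.051^1·0.949^32 = 0.3152121
  k=2: C(33,2)·0.051^2·0.949^31 = 0.2710359
1 − 0.7639880 = 0.2360120

0.23601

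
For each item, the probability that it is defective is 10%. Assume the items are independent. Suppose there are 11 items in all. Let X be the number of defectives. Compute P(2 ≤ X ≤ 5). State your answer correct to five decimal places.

0.30235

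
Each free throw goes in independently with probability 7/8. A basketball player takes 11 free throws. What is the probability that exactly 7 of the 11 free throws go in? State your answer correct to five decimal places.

X ~ Binomial(n=11, p=0.875).
P(X=7) = C(11,7) · p^7 · (1−p)^4
= 330 · 0.3927 · 0.00024414 = 0.0316381

0.03164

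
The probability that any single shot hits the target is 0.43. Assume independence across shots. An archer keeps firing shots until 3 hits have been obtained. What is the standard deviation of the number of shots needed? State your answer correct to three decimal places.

3.041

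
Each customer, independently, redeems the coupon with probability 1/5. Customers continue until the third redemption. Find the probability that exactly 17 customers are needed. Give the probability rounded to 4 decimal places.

0.0422

Y = trial on which the third success occurs; negative binomial, r=3, p=0.20.
P(Y=17) = C(16,2) · p^3 · (1−p)^14
= 120 · 0.008 · 0.04398 = 0.042221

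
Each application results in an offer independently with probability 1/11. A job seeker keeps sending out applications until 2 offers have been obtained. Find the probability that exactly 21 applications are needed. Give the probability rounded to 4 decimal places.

0.0270

Y = trial on which the second success occurs; negative binomial, r=2, p=0.090909.
P(Y=21) = C(20,1) · p^2 · (1−p)^19
= 20 · 0.0082645 · 0.16351 = 0.027026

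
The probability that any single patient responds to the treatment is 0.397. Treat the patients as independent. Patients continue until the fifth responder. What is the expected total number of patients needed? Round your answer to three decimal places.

Y = total patients until the fifth success; negative binomial with r=5, p=0.397.
E[Y] = r / p = 5 / 0.397 = 12.59446

12.594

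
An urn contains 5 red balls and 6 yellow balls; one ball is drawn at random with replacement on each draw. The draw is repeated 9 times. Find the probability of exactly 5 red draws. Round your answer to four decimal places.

X ~ Binomial(n=9, p=0.454545).
P(X=5) = C(9,5) · p^5 · (1−p)^4
= 126 · 0.019404 · 0.088519 = 0.216417

0.2164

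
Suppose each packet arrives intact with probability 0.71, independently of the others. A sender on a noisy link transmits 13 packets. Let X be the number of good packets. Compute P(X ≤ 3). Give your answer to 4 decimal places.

0.0005

X ~ Binomial(13, 0.71); P(X ≤ 3) = Σ C(13,k) p^k (1−p)^(13−k) over k:
  k=0: C(13,0)·0.71^0·0.29^13 = 0.000000
  k=1: C(13,1)·0.71^1·0.29^12 = 0.000003
  k=2: C(13,2)·0.71^2·0.29^11 = 0.000048
  k=3: C(13,3)·0.71^3·0.29^10 = 0.000431
Total = 0.000482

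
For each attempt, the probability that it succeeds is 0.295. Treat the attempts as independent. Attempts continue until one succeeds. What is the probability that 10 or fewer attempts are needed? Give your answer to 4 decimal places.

0.9697

Y = number of attempts to the first success; geometric, p = 0.295.
P(Y ≤ 10) = 1 − (1−p)^10 = 1 − 0.030331 = 0.969669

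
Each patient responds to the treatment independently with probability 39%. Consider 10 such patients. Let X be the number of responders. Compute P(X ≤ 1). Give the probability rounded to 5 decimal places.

X ~ Binomial(10, 0.39); P(X ≤ 1) = Σ C(10,k) p^k (1−p)^(10−k) over k:
  k=0: C(10,0)·0.39^0·0.61^10 = 0.0071334
  k=1: C(10,1)·0.39^1·0.61^9 = 0.0456072
Total = 0.0527406

0.05274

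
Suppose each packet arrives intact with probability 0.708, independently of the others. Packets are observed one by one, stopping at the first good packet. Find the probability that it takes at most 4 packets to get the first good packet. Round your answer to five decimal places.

Y = number of packets to the first success; geometric, p = 0.708.
P(Y ≤ 4) = 1 − (1−p)^4 = 1 − 0.0072699 = 0.9927301

0.99273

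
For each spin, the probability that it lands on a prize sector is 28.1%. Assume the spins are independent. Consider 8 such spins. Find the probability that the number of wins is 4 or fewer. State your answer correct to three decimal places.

0.956

X ~ Binomial(8, 0.281); P(X ≤ 4) = Σ C(8,k) p^k (1−p)^(8−k) over k:
  k=0: C(8,0)·0.281^0·0.719^8 = 0.07142
  k=1: C(8,1)·0.281^1·0.719^7 = 0.22331
  k=2: C(8,2)·0.281^2·0.719^6 = 0.30545
  k=3: C(8,3)·0.281^3·0.719^5 = 0.23875
  k=4: C(8,4)·0.281^4·0.719^4 = 0.11664
Total = 0.95557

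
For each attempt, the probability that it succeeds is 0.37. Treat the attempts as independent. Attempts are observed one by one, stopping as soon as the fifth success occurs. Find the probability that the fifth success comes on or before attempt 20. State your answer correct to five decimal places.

Finishing within 20 attempts ⇔ at least 5 successes in the first 20. With X ~ Binomial(20, 0.37), P(Y ≤ 20) = 1 − P(X ≤ 4).
  k=0: C(20,0)·0.37^0·0.63^20 = 0.0000970
  k=1: C(20,1)·0.37^1·0.63^19 = 0.0011395
  k=2: C(20,2)·0.37^2·0.63^18 = 0.0063575
  k=3: C(20,3)·0.37^3·0.63^17 = 0.0224026
  k=4: C(20,4)·0.37^4·0.63^16 = 0.0559177
1 − 0.0859144 = 0.9140856

0.91409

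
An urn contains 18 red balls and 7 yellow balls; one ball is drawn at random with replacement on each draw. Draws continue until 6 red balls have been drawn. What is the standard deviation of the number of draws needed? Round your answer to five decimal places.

Y = total draws until the sixth success; negative binomial with r=6, p=0.72.
SD(Y) = √[r(1−p)/p²] = √(3.2407407) = 1.8002057

1.80021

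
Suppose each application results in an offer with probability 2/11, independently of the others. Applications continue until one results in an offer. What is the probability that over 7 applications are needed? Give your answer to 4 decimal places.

0.2454

Y = number of applications to the first success; geometric, p = 0.181818.
P(Y > 7) = P(first 7 all fail) = (1−p)^7 = 0.245442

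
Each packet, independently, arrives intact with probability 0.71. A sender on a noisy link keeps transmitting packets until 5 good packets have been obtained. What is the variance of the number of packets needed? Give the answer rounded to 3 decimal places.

Y = total packets until the fifth success; negative binomial with r=5, p=0.71.
Var(Y) = r(1−p)/p² = 5·0.29 / 0.71² = 2.87641

2.876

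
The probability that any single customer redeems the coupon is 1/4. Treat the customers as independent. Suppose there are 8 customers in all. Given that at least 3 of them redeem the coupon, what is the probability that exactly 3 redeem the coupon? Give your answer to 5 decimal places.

0.64594

X ~ Binomial(8, 0.25). Want P(X=3 | X≥3) = P(X=3) / P(X≥3).
P(X=3) = C(8,3)·0.25^3·0.75^5 = 0.2076416
P(X≥3) = 1 − 0.1001129 − 0.2669678 − 0.3114624 = 0.3214569
Ratio = 0.2076416 / 0.3214569 = 0.6459391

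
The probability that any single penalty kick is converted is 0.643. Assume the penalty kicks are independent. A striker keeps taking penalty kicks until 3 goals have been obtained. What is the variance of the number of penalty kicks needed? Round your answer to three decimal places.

Y = total penalty kicks until the third success; negative binomial with r=3, p=0.643.
Var(Y) = r(1−p)/p² = 3·0.357 / 0.643² = 2.59040

2.590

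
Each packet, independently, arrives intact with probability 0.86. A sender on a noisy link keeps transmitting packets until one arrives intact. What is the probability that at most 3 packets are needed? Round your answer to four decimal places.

Y = number of packets to the first success; geometric, p = 0.86.
P(Y ≤ 3) = 1 − (1−p)^3 = 1 − 0.002744 = 0.997256

0.9973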